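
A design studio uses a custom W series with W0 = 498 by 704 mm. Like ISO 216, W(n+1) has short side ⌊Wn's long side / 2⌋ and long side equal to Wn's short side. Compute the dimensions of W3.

176 × 249 mm

W1: ⌊704/2⌋ × 498 = 352 × 498 mm
W2: ⌊498/2⌋ × 352 = 249 × 352 mm
W3: ⌊352/2⌋ × 249 = 176 × 249 mm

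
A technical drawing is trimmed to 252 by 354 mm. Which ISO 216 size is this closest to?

B4 (250 × 353 mm)

Aspect ratio 354/252 ≈ 1.405 — close to the ISO √2 ≈ 1.414.
In the B-series (B0 = 1000 × 1414 mm): B4 = 250 × 353 mm.
Off by 3 mm total — nearest standard size.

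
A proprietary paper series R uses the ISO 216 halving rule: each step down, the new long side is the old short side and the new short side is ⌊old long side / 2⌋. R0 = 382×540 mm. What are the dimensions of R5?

R1: ⌊540/2⌋ × 382 = 270 × 382 mm
R2: ⌊382/2⌋ × 270 = 191 × 270 mm
R3: ⌊270/2⌋ × 191 = 135 × 191 mm
R4: ⌊191/2⌋ × 135 = 95 × 135 mm
R5: ⌊135/2⌋ × 95 = 67 × 95 mm

67 × 95 mm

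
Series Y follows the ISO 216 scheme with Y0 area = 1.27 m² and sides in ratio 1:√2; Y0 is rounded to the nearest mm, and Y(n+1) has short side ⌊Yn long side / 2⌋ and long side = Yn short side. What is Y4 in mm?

Let Y0's short side be w mm. w · w√2 = 1.27 m² = 1,270,000 mm², so w ≈ 947.6 mm and w√2 ≈ 1340.2 mm → Y0 = 948 × 1340 mm.
Y1: ⌊1340/2⌋ × 948 = 670 × 948 mm
Y2: ⌊948/2⌋ × 670 = 474 × 670 mm
Y3: ⌊670/2⌋ × 474 = 335 × 474 mm
Y4: ⌊474/2⌋ × 335 = 237 × 335 mm

237 × 335 mm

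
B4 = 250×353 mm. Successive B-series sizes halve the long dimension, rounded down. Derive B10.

B5: ⌊353/2⌋ × 250 = 176 × 250 mm
B6: ⌊250/2⌋ × 176 = 125 × 176 mm
B7: ⌊176/2⌋ × 125 = 88 × 125 mm
B8: ⌊125/2⌋ × 88 = 62 × 88 mm
B9: ⌊88/2⌋ × 62 = 44 × 62 mm
B10: ⌊62/2⌋ × 44 = 31 × 44 mm

31 × 44 mm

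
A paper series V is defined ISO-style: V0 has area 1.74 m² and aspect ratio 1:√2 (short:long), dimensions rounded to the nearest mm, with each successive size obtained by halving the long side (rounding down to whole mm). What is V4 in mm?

Let V0's short side be w mm. w · w√2 = 1.74 m² = 1,740,000 mm², so w ≈ 1109.2 mm and w√2 ≈ 1568.7 mm → V0 = 1109 × 1569 mm.
V1: ⌊1569/2⌋ × 1109 = 784 × 1109 mm
V2: ⌊1109/2⌋ × 784 = 554 × 784 mm
V3: ⌊784/2⌋ × 554 = 392 × 554 mm
V4: ⌊554/2⌋ × 392 = 277 × 392 mm

277 × 392 mm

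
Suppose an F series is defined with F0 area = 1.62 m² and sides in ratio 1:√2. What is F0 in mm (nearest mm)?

1070 × 1514 mm

Let the short side be w mm. Then w · w√2 = 1.62 m² = 1,620,000 mm².
w² = 1,620,000/√2, so w ≈ 1070.3 mm; long side = w√2 ≈ 1513.6 mm.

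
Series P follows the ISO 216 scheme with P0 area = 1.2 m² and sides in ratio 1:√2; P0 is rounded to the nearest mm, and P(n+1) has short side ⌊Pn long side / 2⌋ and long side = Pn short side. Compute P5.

162 × 230 mm

Let P0's short side be w mm. w · w√2 = 1.2 m² = 1,200,000 mm², so w ≈ 921.2 mm and w√2 ≈ 1302.7 mm → P0 = 921 × 1303 mm.
P1: ⌊1303/2⌋ × 921 = 651 × 921 mm
P2: ⌊921/2⌋ × 651 = 460 × 651 mm
P3: ⌊651/2⌋ × 460 = 325 × 460 mm
P4: ⌊460/2⌋ × 325 = 230 × 325 mm
P5: ⌊325/2⌋ × 230 = 162 × 230 mm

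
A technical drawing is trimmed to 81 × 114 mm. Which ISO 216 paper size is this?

C7 (81 × 114 mm)

Aspect ratio 114/81 ≈ 1.407 — close to the ISO √2 ≈ 1.414.
In the C-series (envelope sizes, between A and B): C7 = 81 × 114 mm.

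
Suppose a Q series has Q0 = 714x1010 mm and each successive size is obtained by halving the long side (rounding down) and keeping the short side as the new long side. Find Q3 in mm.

Q1: ⌊1010/2⌋ × 714 = 505 × 714 mm
Q2: ⌊714/2⌋ × 505 = 357 × 505 mm
Q3: ⌊505/2⌋ × 357 = 252 × 357 mm

252 × 357 mm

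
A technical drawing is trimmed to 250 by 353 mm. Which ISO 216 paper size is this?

B4 (250 × 353 mm)

Aspect ratio 353/250 ≈ 1.412 — close to the ISO √2 ≈ 1.414.
In the B-series (B0 = 1000 × 1414 mm): B4 = 250 × 353 mm.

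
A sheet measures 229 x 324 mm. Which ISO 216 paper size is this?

C4 (229 × 324 mm)

Aspect ratio 324/229 ≈ 1.415 — close to the ISO √2 ≈ 1.414.
In the C-series (envelope sizes, between A and B): C4 = 229 × 324 mm.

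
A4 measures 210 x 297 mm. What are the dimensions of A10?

26 × 37 mm

A5: ⌊297/2⌋ × 210 = 148 × 210 mm
A6: ⌊210/2⌋ × 148 = 105 × 148 mm
A7: ⌊148/2⌋ × 105 = 74 × 105 mm
A8: ⌊105/2⌋ × 74 = 52 × 74 mm
A9: ⌊74/2⌋ × 52 = 37 × 52 mm
A10: ⌊52/2⌋ × 37 = 26 × 37 mm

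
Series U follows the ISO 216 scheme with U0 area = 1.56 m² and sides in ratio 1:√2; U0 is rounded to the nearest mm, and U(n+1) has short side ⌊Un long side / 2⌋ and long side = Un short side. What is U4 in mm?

262 × 371 mm

Let U0's short side be w mm. w · w√2 = 1.56 m² = 1,560,000 mm², so w ≈ 1050.3 mm and w√2 ≈ 1485.3 mm → U0 = 1050 × 1485 mm.
U1: ⌊1485/2⌋ × 1050 = 742 × 1050 mm
U2: ⌊1050/2⌋ × 742 = 525 × 742 mm
U3: ⌊742/2⌋ × 525 = 371 × 525 mm
U4: ⌊525/2⌋ × 371 = 262 × 371 mm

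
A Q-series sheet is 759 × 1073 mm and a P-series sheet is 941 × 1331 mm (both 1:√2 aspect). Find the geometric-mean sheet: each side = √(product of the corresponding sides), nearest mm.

845 × 1195 mm

Short side: √(759 · 941) = √714219 ≈ 845.1 → 845 mm
Long side: √(1073 · 1331) = √1428163 ≈ 1195.1 → 1195 mm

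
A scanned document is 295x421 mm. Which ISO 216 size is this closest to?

Aspect ratio 421/295 ≈ 1.427 — close to the ISO √2 ≈ 1.414.
In the A-series (A0 area = 1 m²): A3 = 297 × 420 mm.
Off by 3 mm total — nearest standard size.

A3 (297 × 420 mm)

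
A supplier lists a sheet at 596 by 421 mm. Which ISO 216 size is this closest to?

Aspect ratio 596/421 ≈ 1.416 — close to the ISO √2 ≈ 1.414.
In the A-series (A0 area = 1 m²): A2 = 420 × 594 mm.
Off by 3 mm total — nearest standard size.

A2 (420 × 594 mm)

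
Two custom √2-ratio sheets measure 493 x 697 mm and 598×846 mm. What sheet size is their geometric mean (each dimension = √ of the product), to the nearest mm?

543 × 768 mm

Short side: √(493 · 598) = √294814 ≈ 543.0 → 543 mm
Long side: √(697 · 846) = √589662 ≈ 767.9 → 768 mm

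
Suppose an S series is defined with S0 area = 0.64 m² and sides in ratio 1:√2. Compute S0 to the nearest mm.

673 × 951 mm

Let the short side be w mm. Then w · w√2 = 0.64 m² = 640,000 mm².
w² = 640,000/√2, so w ≈ 672.7 mm; long side = w√2 ≈ 951.4 mm.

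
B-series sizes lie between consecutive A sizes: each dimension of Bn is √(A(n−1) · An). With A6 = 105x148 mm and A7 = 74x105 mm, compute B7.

88 × 125 mm

Short side: √(105 · 74) = √7770 ≈ 88.1 → 88 mm
Long side: √(148 · 105) = √15540 ≈ 124.7 → 125 mm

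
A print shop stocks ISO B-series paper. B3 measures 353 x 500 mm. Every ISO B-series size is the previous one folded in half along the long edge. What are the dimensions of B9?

44 × 62 mm

B4: ⌊500/2⌋ × 353 = 250 × 353 mm
B5: ⌊353/2⌋ × 250 = 176 × 250 mm
B6: ⌊250/2⌋ × 176 = 125 × 176 mm
B7: ⌊176/2⌋ × 125 = 88 × 125 mm
B8: ⌊125/2⌋ × 88 = 62 × 88 mm
B9: ⌊88/2⌋ × 62 = 44 × 62 mm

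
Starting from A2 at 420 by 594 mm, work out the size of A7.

A3: ⌊594/2⌋ × 420 = 297 × 420 mm
A4: ⌊420/2⌋ × 297 = 210 × 297 mm
A5: ⌊297/2⌋ × 210 = 148 × 210 mm
A6: ⌊210/2⌋ × 148 = 105 × 148 mm
A7: ⌊148/2⌋ × 105 = 74 × 105 mm

74 × 105 mm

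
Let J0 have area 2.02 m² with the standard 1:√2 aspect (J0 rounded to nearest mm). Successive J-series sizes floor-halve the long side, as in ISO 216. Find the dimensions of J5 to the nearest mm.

Let J0's short side be w mm. w · w√2 = 2.02 m² = 2,020,000 mm², so w ≈ 1195.1 mm and w√2 ≈ 1690.2 mm → J0 = 1195 × 1690 mm.
J1: ⌊1690/2⌋ × 1195 = 845 × 1195 mm
J2: ⌊1195/2⌋ × 845 = 597 × 845 mm
J3: ⌊845/2⌋ × 597 = 422 × 597 mm
J4: ⌊597/2⌋ × 422 = 298 × 422 mm
J5: ⌊422/2⌋ × 298 = 211 × 298 mm

211 × 298 mm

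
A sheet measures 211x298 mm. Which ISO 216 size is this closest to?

Aspect ratio 298/211 ≈ 1.412 — close to the ISO √2 ≈ 1.414.
In the A-series (A0 area = 1 m²): A4 = 210 × 297 mm.
Off by 2 mm total — nearest standard size.

A4 (210 × 297 mm)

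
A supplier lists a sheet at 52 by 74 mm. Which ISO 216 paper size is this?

Aspect ratio 74/52 ≈ 1.423 — close to the ISO √2 ≈ 1.414.
In the A-series (A0 area = 1 m²): A8 = 52 × 74 mm.

A8 (52 × 74 mm)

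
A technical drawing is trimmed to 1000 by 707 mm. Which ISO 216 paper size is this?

B1 (707 × 1000 mm)

Aspect ratio 1000/707 ≈ 1.414 — close to the ISO √2 ≈ 1.414.
In the B-series (B0 = 1000 × 1414 mm): B1 = 707 × 1000 mm.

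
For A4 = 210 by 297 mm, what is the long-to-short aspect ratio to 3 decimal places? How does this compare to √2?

1.414

297 / 210 = 1.414
Matches √2 ≈ 1.414 — the ISO 216 defining ratio.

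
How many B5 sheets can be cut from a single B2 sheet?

B2 = 500 × 707 mm; B5 = 176 × 250 mm.
Each halving step doubles the count; 3 steps from B2 to B5.
2^3 = 8.

8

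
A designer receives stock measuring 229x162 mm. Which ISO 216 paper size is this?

Aspect ratio 229/162 ≈ 1.414 — close to the ISO √2 ≈ 1.414.
In the C-series (envelope sizes, between A and B): C5 = 162 × 229 mm.

C5 (162 × 229 mm)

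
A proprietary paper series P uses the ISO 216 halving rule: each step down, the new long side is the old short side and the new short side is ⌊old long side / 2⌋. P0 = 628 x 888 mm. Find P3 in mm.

222 × 314 mm

P1: ⌊888/2⌋ × 628 = 444 × 628 mm
P2: ⌊628/2⌋ × 444 = 314 × 444 mm
P3: ⌊444/2⌋ × 314 = 222 × 314 mm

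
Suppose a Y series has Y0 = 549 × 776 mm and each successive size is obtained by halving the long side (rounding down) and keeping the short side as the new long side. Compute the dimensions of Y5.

Y1: ⌊776/2⌋ × 549 = 388 × 549 mm
Y2: ⌊549/2⌋ × 388 = 274 × 388 mm
Y3: ⌊388/2⌋ × 274 = 194 × 274 mm
Y4: ⌊274/2⌋ × 194 = 137 × 194 mm
Y5: ⌊194/2⌋ × 137 = 97 × 137 mm

97 × 137 mm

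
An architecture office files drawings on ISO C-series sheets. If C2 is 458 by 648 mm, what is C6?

C3: ⌊648/2⌋ × 458 = 324 × 458 mm
C4: ⌊458/2⌋ × 324 = 229 × 324 mm
C5: ⌊324/2⌋ × 229 = 162 × 229 mm
C6: ⌊229/2⌋ × 162 = 114 × 162 mm

114 × 162 mm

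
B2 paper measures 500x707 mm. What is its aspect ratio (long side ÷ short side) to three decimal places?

1.414

707 / 500 = 1.414
Matches √2 ≈ 1.414 — the ISO 216 defining ratio.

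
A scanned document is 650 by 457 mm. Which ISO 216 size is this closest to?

Aspect ratio 650/457 ≈ 1.422 — close to the ISO √2 ≈ 1.414.
In the C-series (envelope sizes, between A and B): C2 = 458 × 648 mm.
Off by 3 mm total — nearest standard size.

C2 (458 × 648 mm)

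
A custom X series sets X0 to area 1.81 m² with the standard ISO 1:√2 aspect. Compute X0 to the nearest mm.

Let the short side be w mm. Then w · w√2 = 1.81 m² = 1,810,000 mm².
w² = 1,810,000/√2, so w ≈ 1131.3 mm; long side = w√2 ≈ 1599.9 mm.

1131 × 1600 mm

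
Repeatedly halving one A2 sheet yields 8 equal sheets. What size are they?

A5

8 = 2^3, so 3 halving steps.
A2 → A3 → … → A5 after 3 steps.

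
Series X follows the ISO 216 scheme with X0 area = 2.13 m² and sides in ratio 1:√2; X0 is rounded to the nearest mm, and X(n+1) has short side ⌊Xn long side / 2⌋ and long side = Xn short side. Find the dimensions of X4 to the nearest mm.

Let X0's short side be w mm. w · w√2 = 2.13 m² = 2,130,000 mm², so w ≈ 1227.2 mm and w√2 ≈ 1735.6 mm → X0 = 1227 × 1736 mm.
X1: ⌊1736/2⌋ × 1227 = 868 × 1227 mm
X2: ⌊1227/2⌋ × 868 = 613 × 868 mm
X3: ⌊868/2⌋ × 613 = 434 × 613 mm
X4: ⌊613/2⌋ × 434 = 306 × 434 mm

306 × 434 mm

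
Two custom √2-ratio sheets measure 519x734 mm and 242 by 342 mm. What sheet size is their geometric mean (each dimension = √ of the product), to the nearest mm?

Short side: √(519 · 242) = √125598 ≈ 354.4 → 354 mm
Long side: √(734 · 342) = √251028 ≈ 501.0 → 501 mm

354 × 501 mm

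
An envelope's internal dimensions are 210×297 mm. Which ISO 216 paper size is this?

Aspect ratio 297/210 ≈ 1.414 — close to the ISO √2 ≈ 1.414.
In the A-series (A0 area = 1 m²): A4 = 210 × 297 mm.

A4 (210 × 297 mm)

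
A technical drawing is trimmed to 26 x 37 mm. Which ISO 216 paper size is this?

A10 (26 × 37 mm)

Aspect ratio 37/26 ≈ 1.423 — close to the ISO √2 ≈ 1.414.
In the A-series (A0 area = 1 m²): A10 = 26 × 37 mm.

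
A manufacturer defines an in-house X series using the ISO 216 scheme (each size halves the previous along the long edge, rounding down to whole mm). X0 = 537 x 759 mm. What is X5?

X1: ⌊759/2⌋ × 537 = 379 × 537 mm
X2: ⌊537/2⌋ × 379 = 268 × 379 mm
X3: ⌊379/2⌋ × 268 = 189 × 268 mm
X4: ⌊268/2⌋ × 189 = 134 × 189 mm
X5: ⌊189/2⌋ × 134 = 94 × 134 mm

94 × 134 mm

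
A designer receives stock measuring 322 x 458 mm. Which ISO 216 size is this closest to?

C3 (324 × 458 mm)

Aspect ratio 458/322 ≈ 1.422 — close to the ISO √2 ≈ 1.414.
In the C-series (envelope sizes, between A and B): C3 = 324 × 458 mm.
Off by 2 mm total — nearest standard size.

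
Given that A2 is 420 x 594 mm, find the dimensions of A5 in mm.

A3: ⌊594/2⌋ × 420 = 297 × 420 mm
A4: ⌊420/2⌋ × 297 = 210 × 297 mm
A5: ⌊297/2⌋ × 210 = 148 × 210 mm

148 × 210 mm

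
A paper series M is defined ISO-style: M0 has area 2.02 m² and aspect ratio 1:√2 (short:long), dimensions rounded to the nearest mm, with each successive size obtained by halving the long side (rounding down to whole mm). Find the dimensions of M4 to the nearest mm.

Let M0's short side be w mm. w · w√2 = 2.02 m² = 2,020,000 mm², so w ≈ 1195.1 mm and w√2 ≈ 1690.2 mm → M0 = 1195 × 1690 mm.
M1: ⌊1690/2⌋ × 1195 = 845 × 1195 mm
M2: ⌊1195/2⌋ × 845 = 597 × 845 mm
M3: ⌊845/2⌋ × 597 = 422 × 597 mm
M4: ⌊597/2⌋ × 422 = 298 × 422 mm

298 × 422 mm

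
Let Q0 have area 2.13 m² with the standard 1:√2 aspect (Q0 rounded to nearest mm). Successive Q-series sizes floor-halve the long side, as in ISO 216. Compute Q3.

Let Q0's short side be w mm. w · w√2 = 2.13 m² = 2,130,000 mm², so w ≈ 1227.2 mm and w√2 ≈ 1735.6 mm → Q0 = 1227 × 1736 mm.
Q1: ⌊1736/2⌋ × 1227 = 868 × 1227 mm
Q2: ⌊1227/2⌋ × 868 = 613 × 868 mm
Q3: ⌊868/2⌋ × 613 = 434 × 613 mm

434 × 613 mm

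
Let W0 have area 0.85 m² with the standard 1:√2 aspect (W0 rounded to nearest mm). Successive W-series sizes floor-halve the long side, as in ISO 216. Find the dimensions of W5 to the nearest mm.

137 × 193 mm

Let W0's short side be w mm. w · w√2 = 0.85 m² = 850,000 mm², so w ≈ 775.3 mm and w√2 ≈ 1096.4 mm → W0 = 775 × 1096 mm.
W1: ⌊1096/2⌋ × 775 = 548 × 775 mm
W2: ⌊775/2⌋ × 548 = 387 × 548 mm
W3: ⌊548/2⌋ × 387 = 274 × 387 mm
W4: ⌊387/2⌋ × 274 = 193 × 274 mm
W5: ⌊274/2⌋ × 193 = 137 × 193 mm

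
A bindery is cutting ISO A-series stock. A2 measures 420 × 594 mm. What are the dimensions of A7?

A3: ⌊594/2⌋ × 420 = 297 × 420 mm
A4: ⌊420/2⌋ × 297 = 210 × 297 mm
A5: ⌊297/2⌋ × 210 = 148 × 210 mm
A6: ⌊210/2⌋ × 148 = 105 × 148 mm
A7: ⌊148/2⌋ × 105 = 74 × 105 mm

74 × 105 mm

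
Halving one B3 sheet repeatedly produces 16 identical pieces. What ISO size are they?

16 = 2^4, so 4 halving steps.
B3 → B4 → … → B7 after 4 steps.

B7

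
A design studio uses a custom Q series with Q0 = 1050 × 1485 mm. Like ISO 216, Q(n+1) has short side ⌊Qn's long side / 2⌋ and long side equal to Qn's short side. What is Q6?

131 × 185 mm

Q1: ⌊1485/2⌋ × 1050 = 742 × 1050 mm
Q2: ⌊1050/2⌋ × 742 = 525 × 742 mm
Q3: ⌊742/2⌋ × 525 = 371 × 525 mm
Q4: ⌊525/2⌋ × 371 = 262 × 371 mm
Q5: ⌊371/2⌋ × 262 = 185 × 262 mm
Q6: ⌊262/2⌋ × 185 = 131 × 185 mm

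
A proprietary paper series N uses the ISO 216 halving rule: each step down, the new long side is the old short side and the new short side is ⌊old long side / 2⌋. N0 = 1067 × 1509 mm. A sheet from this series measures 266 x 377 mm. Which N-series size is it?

N0: 1067 × 1509 mm
N1: 754 × 1067 mm
N2: 533 × 754 mm
N3: 377 × 533 mm
N4: 266 × 377 mm
N5: 188 × 266 mm
→ matches N4.

N4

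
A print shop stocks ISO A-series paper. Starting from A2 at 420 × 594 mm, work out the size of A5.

A3: ⌊594/2⌋ × 420 = 297 × 420 mm
A4: ⌊420/2⌋ × 297 = 210 × 297 mm
A5: ⌊297/2⌋ × 210 = 148 × 210 mm

148 × 210 mm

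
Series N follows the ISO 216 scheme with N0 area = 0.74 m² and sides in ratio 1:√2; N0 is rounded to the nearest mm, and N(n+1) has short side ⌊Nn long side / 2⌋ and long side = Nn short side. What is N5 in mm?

127 × 180 mm

Let N0's short side be w mm. w · w√2 = 0.74 m² = 740,000 mm², so w ≈ 723.4 mm and w√2 ≈ 1023.0 mm → N0 = 723 × 1023 mm.
N1: ⌊1023/2⌋ × 723 = 511 × 723 mm
N2: ⌊723/2⌋ × 511 = 361 × 511 mm
N3: ⌊511/2⌋ × 361 = 255 × 361 mm
N4: ⌊361/2⌋ × 255 = 180 × 255 mm
N5: ⌊255/2⌋ × 180 = 127 × 180 mm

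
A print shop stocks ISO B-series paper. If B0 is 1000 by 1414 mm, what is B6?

B1: ⌊1414/2⌋ × 1000 = 707 × 1000 mm
B2: ⌊1000/2⌋ × 707 = 500 × 707 mm
B3: ⌊707/2⌋ × 500 = 353 × 500 mm
B4: ⌊500/2⌋ × 353 = 250 × 353 mm
B5: ⌊353/2⌋ × 250 = 176 × 250 mm
B6: ⌊250/2⌋ × 176 = 125 × 176 mm

125 × 176 mm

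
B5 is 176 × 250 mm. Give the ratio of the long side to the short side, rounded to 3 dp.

250 / 176 = 1.420
ISO 216 targets √2 ≈ 1.414; the +0.006 deviation is from mm rounding.

1.420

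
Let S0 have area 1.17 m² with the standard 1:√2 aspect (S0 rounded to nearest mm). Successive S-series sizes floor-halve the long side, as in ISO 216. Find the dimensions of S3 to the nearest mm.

Let S0's short side be w mm. w · w√2 = 1.17 m² = 1,170,000 mm², so w ≈ 909.6 mm and w√2 ≈ 1286.3 mm → S0 = 910 × 1286 mm.
S1: ⌊1286/2⌋ × 910 = 643 × 910 mm
S2: ⌊910/2⌋ × 643 = 455 × 643 mm
S3: ⌊643/2⌋ × 455 = 321 × 455 mm

321 × 455 mm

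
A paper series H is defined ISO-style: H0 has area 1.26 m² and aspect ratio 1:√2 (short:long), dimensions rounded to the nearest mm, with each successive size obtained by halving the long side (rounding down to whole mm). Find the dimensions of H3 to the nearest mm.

333 × 472 mm

Let H0's short side be w mm. w · w√2 = 1.26 m² = 1,260,000 mm², so w ≈ 943.9 mm and w√2 ≈ 1334.9 mm → H0 = 944 × 1335 mm.
H1: ⌊1335/2⌋ × 944 = 667 × 944 mm
H2: ⌊944/2⌋ × 667 = 472 × 667 mm
H3: ⌊667/2⌋ × 472 = 333 × 472 mm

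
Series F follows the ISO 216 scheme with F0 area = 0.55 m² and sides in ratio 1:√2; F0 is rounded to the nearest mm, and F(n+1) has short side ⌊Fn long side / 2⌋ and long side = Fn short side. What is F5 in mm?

110 × 156 mm

Let F0's short side be w mm. w · w√2 = 0.55 m² = 550,000 mm², so w ≈ 623.6 mm and w√2 ≈ 881.9 mm → F0 = 624 × 882 mm.
F1: ⌊882/2⌋ × 624 = 441 × 624 mm
F2: ⌊624/2⌋ × 441 = 312 × 441 mm
F3: ⌊441/2⌋ × 312 = 220 × 312 mm
F4: ⌊312/2⌋ × 220 = 156 × 220 mm
F5: ⌊220/2⌋ × 156 = 110 × 156 mm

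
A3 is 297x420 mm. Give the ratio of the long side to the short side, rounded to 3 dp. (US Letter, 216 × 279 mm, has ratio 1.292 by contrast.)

420 / 297 = 1.414
Matches √2 ≈ 1.414 — the ISO 216 defining ratio.

1.414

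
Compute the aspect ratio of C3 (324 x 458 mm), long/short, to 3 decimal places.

458 / 324 = 1.414
Matches √2 ≈ 1.414 — the ISO 216 defining ratio.

1.414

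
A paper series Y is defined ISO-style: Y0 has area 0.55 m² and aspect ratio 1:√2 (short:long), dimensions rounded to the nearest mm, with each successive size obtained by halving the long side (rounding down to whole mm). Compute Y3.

Let Y0's short side be w mm. w · w√2 = 0.55 m² = 550,000 mm², so w ≈ 623.6 mm and w√2 ≈ 881.9 mm → Y0 = 624 × 882 mm.
Y1: ⌊882/2⌋ × 624 = 441 × 624 mm
Y2: ⌊624/2⌋ × 441 = 312 × 441 mm
Y3: ⌊441/2⌋ × 312 = 220 × 312 mm

220 × 312 mm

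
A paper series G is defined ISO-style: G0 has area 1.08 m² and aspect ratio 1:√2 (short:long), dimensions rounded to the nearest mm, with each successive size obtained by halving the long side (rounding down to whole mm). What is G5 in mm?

154 × 218 mm

Let G0's short side be w mm. w · w√2 = 1.08 m² = 1,080,000 mm², so w ≈ 873.9 mm and w√2 ≈ 1235.9 mm → G0 = 874 × 1236 mm.
G1: ⌊1236/2⌋ × 874 = 618 × 874 mm
G2: ⌊874/2⌋ × 618 = 437 × 618 mm
G3: ⌊618/2⌋ × 437 = 309 × 437 mm
G4: ⌊437/2⌋ × 309 = 218 × 309 mm
G5: ⌊309/2⌋ × 218 = 154 × 218 mm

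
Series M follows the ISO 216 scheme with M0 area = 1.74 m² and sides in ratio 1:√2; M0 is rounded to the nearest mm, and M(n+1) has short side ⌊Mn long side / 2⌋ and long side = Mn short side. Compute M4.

277 × 392 mm

Let M0's short side be w mm. w · w√2 = 1.74 m² = 1,740,000 mm², so w ≈ 1109.2 mm and w√2 ≈ 1568.7 mm → M0 = 1109 × 1569 mm.
M1: ⌊1569/2⌋ × 1109 = 784 × 1109 mm
M2: ⌊1109/2⌋ × 784 = 554 × 784 mm
M3: ⌊784/2⌋ × 554 = 392 × 554 mm
M4: ⌊554/2⌋ × 392 = 277 × 392 mm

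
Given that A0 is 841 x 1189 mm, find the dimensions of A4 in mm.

A1: ⌊1189/2⌋ × 841 = 594 × 841 mm
A2: ⌊841/2⌋ × 594 = 420 × 594 mm
A3: ⌊594/2⌋ × 420 = 297 × 420 mm
A4: ⌊420/2⌋ × 297 = 210 × 297 mm

210 × 297 mm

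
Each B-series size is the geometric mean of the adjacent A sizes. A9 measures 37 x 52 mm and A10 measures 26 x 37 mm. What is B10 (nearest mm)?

Short side: √(37 · 26) = √962 ≈ 31.0 → 31 mm
Long side: √(52 · 37) = √1924 ≈ 43.9 → 44 mm

31 × 44 mm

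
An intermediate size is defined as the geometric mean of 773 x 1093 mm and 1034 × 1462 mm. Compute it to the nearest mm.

Short side: √(773 · 1034) = √799282 ≈ 894.0 → 894 mm
Long side: √(1093 · 1462) = √1597966 ≈ 1264.1 → 1264 mm

894 × 1264 mm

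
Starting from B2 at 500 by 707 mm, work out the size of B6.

125 × 176 mm

B3: ⌊707/2⌋ × 500 = 353 × 500 mm
B4: ⌊500/2⌋ × 353 = 250 × 353 mm
B5: ⌊353/2⌋ × 250 = 176 × 250 mm
B6: ⌊250/2⌋ × 176 = 125 × 176 mm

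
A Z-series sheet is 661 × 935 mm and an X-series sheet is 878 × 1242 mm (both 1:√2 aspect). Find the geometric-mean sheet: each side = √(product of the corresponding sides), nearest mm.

762 × 1078 mm

Short side: √(661 · 878) = √580358 ≈ 761.8 → 762 mm
Long side: √(935 · 1242) = √1161270 ≈ 1077.6 → 1078 mm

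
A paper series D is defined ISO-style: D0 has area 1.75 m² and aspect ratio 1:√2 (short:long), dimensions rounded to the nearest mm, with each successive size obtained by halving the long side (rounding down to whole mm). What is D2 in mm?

556 × 786 mm

Let D0's short side be w mm. w · w√2 = 1.75 m² = 1,750,000 mm², so w ≈ 1112.4 mm and w√2 ≈ 1573.2 mm → D0 = 1112 × 1573 mm.
D1: ⌊1573/2⌋ × 1112 = 786 × 1112 mm
D2: ⌊1112/2⌋ × 786 = 556 × 786 mm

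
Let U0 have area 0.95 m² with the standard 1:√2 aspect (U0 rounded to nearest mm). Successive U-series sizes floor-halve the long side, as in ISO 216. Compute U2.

410 × 579 mm

Let U0's short side be w mm. w · w√2 = 0.95 m² = 950,000 mm², so w ≈ 819.6 mm and w√2 ≈ 1159.1 mm → U0 = 820 × 1159 mm.
U1: ⌊1159/2⌋ × 820 = 579 × 820 mm
U2: ⌊820/2⌋ × 579 = 410 × 579 mm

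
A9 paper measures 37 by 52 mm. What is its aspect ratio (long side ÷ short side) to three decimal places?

52 / 37 = 1.405
ISO 216 targets √2 ≈ 1.414; the -0.009 deviation is from mm rounding.

1.405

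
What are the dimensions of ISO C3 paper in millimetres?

324 × 458 mm

C0 = 917 × 1297 mm (C0 is the geometric mean of A0 and B0, aspect 1:√2).
C1: ⌊1297/2⌋ × 917 = 648 × 917 mm
C2: ⌊917/2⌋ × 648 = 458 × 648 mm
C3: ⌊648/2⌋ × 458 = 324 × 458 mm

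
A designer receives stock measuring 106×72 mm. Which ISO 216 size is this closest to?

A7 (74 × 105 mm)

Aspect ratio 106/72 ≈ 1.472 (ISO target is √2 ≈ 1.414).
In the A-series (A0 area = 1 m²): A7 = 74 × 105 mm.
Off by 3 mm total — nearest standard size.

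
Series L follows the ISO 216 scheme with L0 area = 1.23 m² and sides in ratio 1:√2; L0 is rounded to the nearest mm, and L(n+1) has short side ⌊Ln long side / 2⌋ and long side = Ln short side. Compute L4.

233 × 329 mm

Let L0's short side be w mm. w · w√2 = 1.23 m² = 1,230,000 mm², so w ≈ 932.6 mm and w√2 ≈ 1318.9 mm → L0 = 933 × 1319 mm.
L1: ⌊1319/2⌋ × 933 = 659 × 933 mm
L2: ⌊933/2⌋ × 659 = 466 × 659 mm
L3: ⌊659/2⌋ × 466 = 329 × 466 mm
L4: ⌊466/2⌋ × 329 = 233 × 329 mm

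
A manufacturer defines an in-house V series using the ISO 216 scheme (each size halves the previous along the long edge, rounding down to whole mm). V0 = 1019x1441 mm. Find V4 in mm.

254 × 360 mm

V1 = 720 × 1019 mm (from V0 by 1 halving).
V2: ⌊1019/2⌋ × 720 = 509 × 720 mm
V3: ⌊720/2⌋ × 509 = 360 × 509 mm
V4: ⌊509/2⌋ × 360 = 254 × 360 mm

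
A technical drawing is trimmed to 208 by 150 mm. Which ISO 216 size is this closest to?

A5 (148 × 210 mm)

Aspect ratio 208/150 ≈ 1.387 (ISO target is √2 ≈ 1.414).
In the A-series (A0 area = 1 m²): A5 = 148 × 210 mm.
Off by 4 mm total — nearest standard size.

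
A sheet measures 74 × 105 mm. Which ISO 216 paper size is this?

Aspect ratio 105/74 ≈ 1.419 — close to the ISO √2 ≈ 1.414.
In the A-series (A0 area = 1 m²): A7 = 74 × 105 mm.

A7 (74 × 105 mm)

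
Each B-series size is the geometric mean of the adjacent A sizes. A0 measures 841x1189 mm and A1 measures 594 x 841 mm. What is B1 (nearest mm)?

Short side: √(841 · 594) = √499554 ≈ 706.8 → 707 mm
Long side: √(1189 · 841) = √999949 ≈ 1000.0 → 1000 mm

707 × 1000 mm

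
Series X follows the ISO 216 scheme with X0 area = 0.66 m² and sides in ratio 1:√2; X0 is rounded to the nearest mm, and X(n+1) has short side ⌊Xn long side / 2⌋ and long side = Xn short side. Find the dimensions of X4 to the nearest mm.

170 × 241 mm

Let X0's short side be w mm. w · w√2 = 0.66 m² = 660,000 mm², so w ≈ 683.1 mm and w√2 ≈ 966.1 mm → X0 = 683 × 966 mm.
X1: ⌊966/2⌋ × 683 = 483 × 683 mm
X2: ⌊683/2⌋ × 483 = 341 × 483 mm
X3: ⌊483/2⌋ × 341 = 241 × 341 mm
X4: ⌊341/2⌋ × 241 = 170 × 241 mm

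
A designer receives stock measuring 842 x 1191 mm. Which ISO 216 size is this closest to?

A0 (841 × 1189 mm)

Aspect ratio 1191/842 ≈ 1.414 — close to the ISO √2 ≈ 1.414.
In the A-series (A0 area = 1 m²): A0 = 841 × 1189 mm.
Off by 3 mm total — nearest standard size.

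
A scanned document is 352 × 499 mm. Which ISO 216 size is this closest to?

B3 (353 × 500 mm)

Aspect ratio 499/352 ≈ 1.418 — close to the ISO √2 ≈ 1.414.
In the B-series (B0 = 1000 × 1414 mm): B3 = 353 × 500 mm.
Off by 2 mm total — nearest standard size.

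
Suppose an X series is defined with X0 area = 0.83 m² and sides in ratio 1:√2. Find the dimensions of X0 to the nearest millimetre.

766 × 1083 mm

Let the short side be w mm. Then w · w√2 = 0.83 m² = 830,000 mm².
w² = 830,000/√2, so w ≈ 766.1 mm; long side = w√2 ≈ 1083.4 mm.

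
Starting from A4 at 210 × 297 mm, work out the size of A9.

37 × 52 mm

A5: ⌊297/2⌋ × 210 = 148 × 210 mm
A6: ⌊210/2⌋ × 148 = 105 × 148 mm
A7: ⌊148/2⌋ × 105 = 74 × 105 mm
A8: ⌊105/2⌋ × 74 = 52 × 74 mm
A9: ⌊74/2⌋ × 52 = 37 × 52 mm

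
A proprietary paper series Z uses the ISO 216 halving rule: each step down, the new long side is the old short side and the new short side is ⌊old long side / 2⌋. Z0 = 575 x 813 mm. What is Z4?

Z1: ⌊813/2⌋ × 575 = 406 × 575 mm
Z2: ⌊575/2⌋ × 406 = 287 × 406 mm
Z3: ⌊406/2⌋ × 287 = 203 × 287 mm
Z4: ⌊287/2⌋ × 203 = 143 × 203 mm

143 × 203 mm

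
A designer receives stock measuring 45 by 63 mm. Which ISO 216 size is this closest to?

B9 (44 × 62 mm)

Aspect ratio 63/45 ≈ 1.400 — close to the ISO √2 ≈ 1.414.
In the B-series (B0 = 1000 × 1414 mm): B9 = 44 × 62 mm.
Off by 2 mm total — nearest standard size.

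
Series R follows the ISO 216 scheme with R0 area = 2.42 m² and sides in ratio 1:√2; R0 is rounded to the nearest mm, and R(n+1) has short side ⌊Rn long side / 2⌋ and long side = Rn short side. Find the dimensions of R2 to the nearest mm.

654 × 925 mm

Let R0's short side be w mm. w · w√2 = 2.42 m² = 2,420,000 mm², so w ≈ 1308.1 mm and w√2 ≈ 1850.0 mm → R0 = 1308 × 1850 mm.
R1: ⌊1850/2⌋ × 1308 = 925 × 1308 mm
R2: ⌊1308/2⌋ × 925 = 654 × 925 mm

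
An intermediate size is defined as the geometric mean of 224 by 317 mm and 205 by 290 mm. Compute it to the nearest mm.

Short side: √(224 · 205) = √45920 ≈ 214.3 → 214 mm
Long side: √(317 · 290) = √91930 ≈ 303.2 → 303 mm

214 × 303 mm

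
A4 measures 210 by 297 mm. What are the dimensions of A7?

74 × 105 mm

A5: ⌊297/2⌋ × 210 = 148 × 210 mm
A6: ⌊210/2⌋ × 148 = 105 × 148 mm
A7: ⌊148/2⌋ × 105 = 74 × 105 mm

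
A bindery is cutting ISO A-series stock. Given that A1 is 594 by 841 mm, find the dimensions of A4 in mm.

A2: ⌊841/2⌋ × 594 = 420 × 594 mm
A3: ⌊594/2⌋ × 420 = 297 × 420 mm
A4: ⌊420/2⌋ × 297 = 210 × 297 mm

210 × 297 mm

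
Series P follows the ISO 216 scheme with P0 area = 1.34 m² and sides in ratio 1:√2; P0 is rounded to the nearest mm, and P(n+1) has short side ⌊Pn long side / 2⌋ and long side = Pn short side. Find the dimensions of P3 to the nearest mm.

344 × 486 mm

Let P0's short side be w mm. w · w√2 = 1.34 m² = 1,340,000 mm², so w ≈ 973.4 mm and w√2 ≈ 1376.6 mm → P0 = 973 × 1377 mm.
P1: ⌊1377/2⌋ × 973 = 688 × 973 mm
P2: ⌊973/2⌋ × 688 = 486 × 688 mm
P3: ⌊688/2⌋ × 486 = 344 × 486 mm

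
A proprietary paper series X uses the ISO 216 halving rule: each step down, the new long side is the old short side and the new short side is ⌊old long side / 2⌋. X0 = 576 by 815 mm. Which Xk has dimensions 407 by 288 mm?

X0: 576 × 815 mm
X1: 407 × 576 mm
X2: 288 × 407 mm
X3: 203 × 288 mm
→ matches X2.

X2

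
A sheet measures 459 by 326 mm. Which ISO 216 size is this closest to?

C3 (324 × 458 mm)

Aspect ratio 459/326 ≈ 1.408 — close to the ISO √2 ≈ 1.414.
In the C-series (envelope sizes, between A and B): C3 = 324 × 458 mm.
Off by 3 mm total — nearest standard size.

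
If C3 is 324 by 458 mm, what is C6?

C4: ⌊458/2⌋ × 324 = 229 × 324 mm
C5: ⌊324/2⌋ × 229 = 162 × 229 mm
C6: ⌊229/2⌋ × 162 = 114 × 162 mm

114 × 162 mm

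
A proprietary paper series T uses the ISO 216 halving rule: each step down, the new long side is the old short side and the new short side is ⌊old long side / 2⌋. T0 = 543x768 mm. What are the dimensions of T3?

192 × 271 mm

T1: ⌊768/2⌋ × 543 = 384 × 543 mm
T2: ⌊543/2⌋ × 384 = 271 × 384 mm
T3: ⌊384/2⌋ × 271 = 192 × 271 mm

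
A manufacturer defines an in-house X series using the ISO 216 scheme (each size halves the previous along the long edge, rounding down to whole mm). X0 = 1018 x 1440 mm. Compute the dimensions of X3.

360 × 509 mm

X1: ⌊1440/2⌋ × 1018 = 720 × 1018 mm
X2: ⌊1018/2⌋ × 720 = 509 × 720 mm
X3: ⌊720/2⌋ × 509 = 360 × 509 mm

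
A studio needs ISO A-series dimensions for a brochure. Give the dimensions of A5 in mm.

A0 = 841 × 1189 mm (A0 has area 1 m², aspect 1:√2).
A1: ⌊1189/2⌋ × 841 = 594 × 841 mm
A2: ⌊841/2⌋ × 594 = 420 × 594 mm
A3: ⌊594/2⌋ × 420 = 297 × 420 mm
A4: ⌊420/2⌋ × 297 = 210 × 297 mm
A5: ⌊297/2⌋ × 210 = 148 × 210 mm

148 × 210 mm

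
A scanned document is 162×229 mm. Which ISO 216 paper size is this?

C5 (162 × 229 mm)

Aspect ratio 229/162 ≈ 1.414 — close to the ISO √2 ≈ 1.414.
In the C-series (envelope sizes, between A and B): C5 = 162 × 229 mm.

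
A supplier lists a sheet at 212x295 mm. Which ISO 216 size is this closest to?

Aspect ratio 295/212 ≈ 1.392 (ISO target is √2 ≈ 1.414).
In the A-series (A0 area = 1 m²): A4 = 210 × 297 mm.
Off by 4 mm total — nearest standard size.

A4 (210 × 297 mm)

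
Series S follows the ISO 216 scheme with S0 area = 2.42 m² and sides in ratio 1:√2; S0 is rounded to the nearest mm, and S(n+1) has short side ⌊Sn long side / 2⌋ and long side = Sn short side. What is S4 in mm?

327 × 462 mm

Let S0's short side be w mm. w · w√2 = 2.42 m² = 2,420,000 mm², so w ≈ 1308.1 mm and w√2 ≈ 1850.0 mm → S0 = 1308 × 1850 mm.
S1: ⌊1850/2⌋ × 1308 = 925 × 1308 mm
S2: ⌊1308/2⌋ × 925 = 654 × 925 mm
S3: ⌊925/2⌋ × 654 = 462 × 654 mm
S4: ⌊654/2⌋ × 462 = 327 × 462 mm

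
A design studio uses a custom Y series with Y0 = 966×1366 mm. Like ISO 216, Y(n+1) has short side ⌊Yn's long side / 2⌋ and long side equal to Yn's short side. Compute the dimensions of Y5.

Y1 = 683 × 966 mm (from Y0 by 1 halving).
Y2: ⌊966/2⌋ × 683 = 483 × 683 mm
Y3: ⌊683/2⌋ × 483 = 341 × 483 mm
Y4: ⌊483/2⌋ × 341 = 241 × 341 mm
Y5: ⌊341/2⌋ × 241 = 170 × 241 mm

170 × 241 mm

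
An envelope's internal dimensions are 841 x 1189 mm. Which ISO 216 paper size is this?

A0 (841 × 1189 mm)

Aspect ratio 1189/841 ≈ 1.414 — close to the ISO √2 ≈ 1.414.
In the A-series (A0 area = 1 m²): A0 = 841 × 1189 mm.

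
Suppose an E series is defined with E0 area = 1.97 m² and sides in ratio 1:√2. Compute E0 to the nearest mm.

1180 × 1669 mm

Let the short side be w mm. Then w · w√2 = 1.97 m² = 1,970,000 mm².
w² = 1,970,000/√2, so w ≈ 1180.3 mm; long side = w√2 ≈ 1669.1 mm.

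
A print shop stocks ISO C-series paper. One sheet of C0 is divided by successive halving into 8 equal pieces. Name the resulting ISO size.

C3

8 = 2^3, so 3 halving steps.
C0 → C1 → … → C3 after 3 steps.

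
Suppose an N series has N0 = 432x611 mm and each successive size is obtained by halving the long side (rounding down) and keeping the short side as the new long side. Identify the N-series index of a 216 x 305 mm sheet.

N0: 432 × 611 mm
N1: 305 × 432 mm
N2: 216 × 305 mm
N3: 152 × 216 mm
→ matches N2.

N2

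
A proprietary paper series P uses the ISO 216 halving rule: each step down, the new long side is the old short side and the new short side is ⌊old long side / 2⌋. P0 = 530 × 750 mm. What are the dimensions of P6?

66 × 93 mm

P1: ⌊750/2⌋ × 530 = 375 × 530 mm
P2: ⌊530/2⌋ × 375 = 265 × 375 mm
P3: ⌊375/2⌋ × 265 = 187 × 265 mm
P4: ⌊265/2⌋ × 187 = 132 × 187 mm
P5: ⌊187/2⌋ × 132 = 93 × 132 mm
P6: ⌊132/2⌋ × 93 = 66 × 93 mm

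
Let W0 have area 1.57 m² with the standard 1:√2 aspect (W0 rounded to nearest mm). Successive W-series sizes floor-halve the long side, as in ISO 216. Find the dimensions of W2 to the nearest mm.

Let W0's short side be w mm. w · w√2 = 1.57 m² = 1,570,000 mm², so w ≈ 1053.6 mm and w√2 ≈ 1490.1 mm → W0 = 1054 × 1490 mm.
W1: ⌊1490/2⌋ × 1054 = 745 × 1054 mm
W2: ⌊1054/2⌋ × 745 = 527 × 745 mm

527 × 745 mm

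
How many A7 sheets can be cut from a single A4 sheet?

A4 = 210 × 297 mm; A7 = 74 × 105 mm.
Each halving step doubles the count; 3 steps from A4 to A7.
2^3 = 8.

8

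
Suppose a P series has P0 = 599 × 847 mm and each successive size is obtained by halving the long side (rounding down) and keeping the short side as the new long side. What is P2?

P1: ⌊847/2⌋ × 599 = 423 × 599 mm
P2: ⌊599/2⌋ × 423 = 299 × 423 mm

299 × 423 mm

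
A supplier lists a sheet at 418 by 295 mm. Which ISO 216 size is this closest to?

Aspect ratio 418/295 ≈ 1.417 — close to the ISO √2 ≈ 1.414.
In the A-series (A0 area = 1 m²): A3 = 297 × 420 mm.
Off by 4 mm total — nearest standard size.

A3 (297 × 420 mm)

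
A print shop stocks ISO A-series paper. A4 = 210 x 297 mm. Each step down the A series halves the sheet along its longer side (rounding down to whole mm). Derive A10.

A5: ⌊297/2⌋ × 210 = 148 × 210 mm
A6: ⌊210/2⌋ × 148 = 105 × 148 mm
A7: ⌊148/2⌋ × 105 = 74 × 105 mm
A8: ⌊105/2⌋ × 74 = 52 × 74 mm
A9: ⌊74/2⌋ × 52 = 37 × 52 mm
A10: ⌊52/2⌋ × 37 = 26 × 37 mm

26 × 37 mm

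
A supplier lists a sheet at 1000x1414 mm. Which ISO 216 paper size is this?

Aspect ratio 1414/1000 ≈ 1.414 — close to the ISO √2 ≈ 1.414.
In the B-series (B0 = 1000 × 1414 mm): B0 = 1000 × 1414 mm.

B0 (1000 × 1414 mm)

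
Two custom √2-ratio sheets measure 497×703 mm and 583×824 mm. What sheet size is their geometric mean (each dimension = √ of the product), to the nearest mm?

Short side: √(497 · 583) = √289751 ≈ 538.3 → 538 mm
Long side: √(703 · 824) = √579272 ≈ 761.1 → 761 mm

538 × 761 mm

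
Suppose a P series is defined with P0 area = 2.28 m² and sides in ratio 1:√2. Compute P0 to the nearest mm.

Let the short side be w mm. Then w · w√2 = 2.28 m² = 2,280,000 mm².
w² = 2,280,000/√2, so w ≈ 1269.7 mm; long side = w√2 ≈ 1795.7 mm.

1270 × 1796 mm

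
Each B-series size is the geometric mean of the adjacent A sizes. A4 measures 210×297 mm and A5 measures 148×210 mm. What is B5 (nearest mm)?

176 × 250 mm

Short side: √(210 · 148) = √31080 ≈ 176.3 → 176 mm
Long side: √(297 · 210) = √62370 ≈ 249.7 → 250 mm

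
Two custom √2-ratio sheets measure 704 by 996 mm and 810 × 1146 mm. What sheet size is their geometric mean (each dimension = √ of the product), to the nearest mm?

Short side: √(704 · 810) = √570240 ≈ 755.1 → 755 mm
Long side: √(996 · 1146) = √1141416 ≈ 1068.4 → 1068 mm

755 × 1068 mm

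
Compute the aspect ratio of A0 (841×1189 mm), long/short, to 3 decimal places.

1189 / 841 = 1.414
Matches √2 ≈ 1.414 — the ISO 216 defining ratio.

1.414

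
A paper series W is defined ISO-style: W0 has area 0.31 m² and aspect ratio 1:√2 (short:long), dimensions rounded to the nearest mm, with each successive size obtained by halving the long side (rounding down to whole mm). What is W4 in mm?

117 × 165 mm

Let W0's short side be w mm. w · w√2 = 0.31 m² = 310,000 mm², so w ≈ 468.2 mm and w√2 ≈ 662.1 mm → W0 = 468 × 662 mm.
W1: ⌊662/2⌋ × 468 = 331 × 468 mm
W2: ⌊468/2⌋ × 331 = 234 × 331 mm
W3: ⌊331/2⌋ × 234 = 165 × 234 mm
W4: ⌊234/2⌋ × 165 = 117 × 165 mm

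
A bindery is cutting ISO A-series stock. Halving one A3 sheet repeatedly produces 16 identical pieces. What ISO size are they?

A7

16 = 2^4, so 4 halving steps.
A3 → A4 → … → A7 after 4 steps.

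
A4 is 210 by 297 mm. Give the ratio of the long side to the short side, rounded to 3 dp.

297 / 210 = 1.414
Matches √2 ≈ 1.414 — the ISO 216 defining ratio.

1.414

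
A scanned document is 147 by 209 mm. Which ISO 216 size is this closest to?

Aspect ratio 209/147 ≈ 1.422 — close to the ISO √2 ≈ 1.414.
In the A-series (A0 area = 1 m²): A5 = 148 × 210 mm.
Off by 2 mm total — nearest standard size.

A5 (148 × 210 mm)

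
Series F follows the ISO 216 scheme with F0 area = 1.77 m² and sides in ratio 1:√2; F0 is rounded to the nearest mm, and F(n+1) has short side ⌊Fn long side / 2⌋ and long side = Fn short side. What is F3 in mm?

395 × 559 mm

Let F0's short side be w mm. w · w√2 = 1.77 m² = 1,770,000 mm², so w ≈ 1118.7 mm and w√2 ≈ 1582.1 mm → F0 = 1119 × 1582 mm.
F1: ⌊1582/2⌋ × 1119 = 791 × 1119 mm
F2: ⌊1119/2⌋ × 791 = 559 × 791 mm
F3: ⌊791/2⌋ × 559 = 395 × 559 mm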